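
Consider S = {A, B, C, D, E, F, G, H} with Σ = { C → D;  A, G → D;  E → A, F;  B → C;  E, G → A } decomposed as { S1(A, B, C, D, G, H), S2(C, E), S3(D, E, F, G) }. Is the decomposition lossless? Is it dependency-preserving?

lossy and not dependency-preserving

Lossless test (chase): Rows 1 and 2 agree on C; apply C→D and equate their D entries. Rows 2 and 3 agree on E; apply E→A, F and equate their A, F entries. No row becomes fully distinguished — the join is lossy.
Dependency preservation: the restricted closure of {E} across the fragments never reaches {A, F}, so E → A, F cannot be enforced without a join — not preserved.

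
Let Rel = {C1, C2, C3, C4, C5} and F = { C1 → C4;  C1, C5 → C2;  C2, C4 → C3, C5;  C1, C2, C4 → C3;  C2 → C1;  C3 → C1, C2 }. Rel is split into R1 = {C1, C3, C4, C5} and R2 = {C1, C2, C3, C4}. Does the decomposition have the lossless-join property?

Common attributes: R1 ∩ R2 = {C1, C3, C4}.
Closure of {C1, C3, C4}: C3 → C1, C2 applies, adding C2; C2, C4 → C3, C5 applies, adding C5. So (C1, C3, C4)⁺ = {C1, C2, C3, C4, C5}.
This closure contains every attribute of R1, so R1 ∩ R2 → R1. The join is lossless.

Yes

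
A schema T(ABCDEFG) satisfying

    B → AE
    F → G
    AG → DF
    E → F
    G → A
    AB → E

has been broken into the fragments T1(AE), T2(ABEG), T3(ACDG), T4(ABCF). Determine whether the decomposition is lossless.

Chase test. Columns are ABCDEFG; row i has aⱼ where attribute j ∈ Ti, else bᵢⱼ.
Initial tableau (one row per fragment):
  row 1: a1 b12 b13 b14 a5 b16 b17
  row 2: a1 a2 b23 b24 a5 b26 a7
  row 3: a1 b32 a3 a4 b35 b36 a7
  row 4: a1 a2 a3 b44 b45 a6 b47
Rows 2 and 4 agree on B; apply B→AE and equate their AE entries.
Rows 2 and 3 agree on AG; apply AG→DF and equate their DF entries.
Rows 1 and 2 agree on E; apply E→F and equate their F entries.
Rows 1 and 4 agree on E; apply E→F and equate their F entries.
Rows 1 and 2 agree on F; apply F→G and equate their G entries.
Rows 1 and 4 agree on F; apply F→G and equate their G entries.
Rows 1 and 2 agree on AG; apply AG→DF and equate their DF entries.
Rows 1 and 4 agree on AG; apply AG→DF and equate their DF entries.
Row 4 is now all distinguished symbols — the join is lossless.

Yes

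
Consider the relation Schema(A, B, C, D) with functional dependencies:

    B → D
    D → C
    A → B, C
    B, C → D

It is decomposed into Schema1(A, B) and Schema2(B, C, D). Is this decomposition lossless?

Yes

Common attributes: Schema1 ∩ Schema2 = {B}.
Closure of {B}: B → D applies, adding D; D → C applies, adding C. So (B)⁺ = {B, C, D}.
This closure contains every attribute of Schema2, so Schema1 ∩ Schema2 → Schema2. The join is lossless.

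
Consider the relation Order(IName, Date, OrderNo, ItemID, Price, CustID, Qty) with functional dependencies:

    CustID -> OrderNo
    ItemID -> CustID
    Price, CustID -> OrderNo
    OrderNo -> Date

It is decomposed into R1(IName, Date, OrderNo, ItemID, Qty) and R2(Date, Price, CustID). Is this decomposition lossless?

No

Common attributes: R1 ∩ R2 = {Date}.
No dependency enlarges {Date}, so (Date)⁺ = {Date}.
The closure contains neither all of R1 = {IName, Date, OrderNo, ItemID, Qty} nor all of R2 = {Date, Price, CustID}, so the common attributes are not a superkey of either fragment. The join is lossy.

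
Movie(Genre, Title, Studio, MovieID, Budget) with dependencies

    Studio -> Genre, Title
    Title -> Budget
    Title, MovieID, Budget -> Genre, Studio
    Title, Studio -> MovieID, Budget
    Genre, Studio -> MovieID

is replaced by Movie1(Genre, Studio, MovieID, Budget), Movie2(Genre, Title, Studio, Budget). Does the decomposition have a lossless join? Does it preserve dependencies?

Lossless test: (Genre, Studio, Budget)⁺ = {Genre, Title, Studio, MovieID, Budget}, which contains all of one fragment — lossless.
Dependency preservation: the restricted closure of {Title, MovieID, Budget} across the fragments never reaches {Genre, Studio}, so Title, MovieID, Budget → Genre, Studio cannot be enforced without a join — not preserved.

lossless but not dependency-preserving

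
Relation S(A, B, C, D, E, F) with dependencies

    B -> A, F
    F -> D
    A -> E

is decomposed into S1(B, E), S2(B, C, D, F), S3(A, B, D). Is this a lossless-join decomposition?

Yes

Chase test. Columns are A, B, C, D, E, F; row i has aⱼ where attribute j ∈ Si, else bᵢⱼ.
Initial tableau (one row per fragment):
  row 1: b11 a2 b13 b14 a5 b16
  row 2: b21 a2 a3 a4 b25 a6
  row 3: a1 a2 b33 a4 b35 b36
Rows 1 and 2 agree on B; apply B→A, F and equate their A, F entries.
Rows 1 and 3 agree on B; apply B→A, F and equate their A, F entries.
Rows 1 and 2 agree on F; apply F→D and equate their D entries.
Rows 1 and 2 agree on A; apply A→E and equate their E entries.
Rows 1 and 3 agree on A; apply A→E and equate their E entries.
Row 2 is now all distinguished symbols — the join is lossless.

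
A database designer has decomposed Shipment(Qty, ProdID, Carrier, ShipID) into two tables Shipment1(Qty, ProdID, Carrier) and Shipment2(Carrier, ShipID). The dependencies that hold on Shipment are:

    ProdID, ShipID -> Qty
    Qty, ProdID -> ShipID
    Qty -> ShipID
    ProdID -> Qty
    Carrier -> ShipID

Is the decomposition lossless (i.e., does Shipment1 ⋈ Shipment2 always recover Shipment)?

Common attributes: Shipment1 ∩ Shipment2 = {Carrier}.
Closure of {Carrier}: Carrier → ShipID applies, adding ShipID. So (Carrier)⁺ = {Carrier, ShipID}.
This closure contains every attribute of Shipment2, so Shipment1 ∩ Shipment2 → Shipment2. The join is lossless.

Yes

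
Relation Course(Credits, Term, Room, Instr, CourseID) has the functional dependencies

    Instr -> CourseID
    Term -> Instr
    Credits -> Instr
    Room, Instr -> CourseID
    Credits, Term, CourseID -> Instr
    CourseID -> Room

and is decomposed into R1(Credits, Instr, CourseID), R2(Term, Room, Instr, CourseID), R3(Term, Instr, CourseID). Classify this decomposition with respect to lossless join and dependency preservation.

lossy but dependency-preserving

Lossless test (chase): Rows 1 and 2 agree on CourseID; apply CourseID→Room and equate their Room entries. Rows 1 and 3 agree on CourseID; apply CourseID→Room and equate their Room entries. No row becomes fully distinguished — the join is lossy.
Dependency preservation: Credits, Term, CourseID → Instr is not contained in any single fragment, but the restricted closure of its left-hand side across the fragments still reaches the right-hand side; the remaining FDs each lie inside some fragment. All dependencies are preserved.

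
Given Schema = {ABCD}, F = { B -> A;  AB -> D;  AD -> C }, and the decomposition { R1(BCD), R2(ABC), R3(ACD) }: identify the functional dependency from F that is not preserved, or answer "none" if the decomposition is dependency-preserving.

B → A lies within R2.
AB → D: restricted closure across fragments reaches D.
AD → C lies within R3.
Every dependency is enforceable on the fragments, so the decomposition is dependency-preserving.

none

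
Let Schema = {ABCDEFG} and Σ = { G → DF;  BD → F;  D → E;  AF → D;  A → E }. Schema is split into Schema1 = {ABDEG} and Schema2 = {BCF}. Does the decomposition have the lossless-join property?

Common attributes: Schema1 ∩ Schema2 = {B}.
No dependency enlarges {B}, so (B)⁺ = {B}.
The closure contains neither all of Schema1 = {ABDEG} nor all of Schema2 = {BCF}, so the common attributes are not a superkey of either fragment. The join is lossy.

No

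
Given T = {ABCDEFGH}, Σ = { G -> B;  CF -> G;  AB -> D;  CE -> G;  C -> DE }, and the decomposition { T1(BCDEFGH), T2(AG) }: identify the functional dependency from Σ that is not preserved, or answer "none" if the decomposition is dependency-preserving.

Check AB → D: no single fragment contains all of {ABD}, and the restricted closure of {AB} across the fragments never reaches {D}.
G → B is preserved.
CF → G is preserved.
CE → G is preserved.
C → DE is preserved.

AB -> D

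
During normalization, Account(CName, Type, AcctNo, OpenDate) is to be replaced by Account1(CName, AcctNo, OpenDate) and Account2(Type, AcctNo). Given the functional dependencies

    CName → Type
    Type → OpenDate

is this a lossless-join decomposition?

Common attributes: Account1 ∩ Account2 = {AcctNo}.
No dependency enlarges {AcctNo}, so (AcctNo)⁺ = {AcctNo}.
The closure contains neither all of Account1 = {CName, AcctNo, OpenDate} nor all of Account2 = {Type, AcctNo}, so the common attributes are not a superkey of either fragment. The join is lossy.

No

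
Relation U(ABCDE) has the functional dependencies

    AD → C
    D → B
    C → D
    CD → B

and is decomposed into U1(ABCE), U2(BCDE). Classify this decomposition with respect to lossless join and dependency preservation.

Lossless test: (BCE)⁺ = {BCDE}, which contains all of one fragment — lossless.
Dependency preservation: the restricted closure of {AD} across the fragments never reaches {C}, so AD → C cannot be enforced without a join — not preserved.

lossless but not dependency-preserving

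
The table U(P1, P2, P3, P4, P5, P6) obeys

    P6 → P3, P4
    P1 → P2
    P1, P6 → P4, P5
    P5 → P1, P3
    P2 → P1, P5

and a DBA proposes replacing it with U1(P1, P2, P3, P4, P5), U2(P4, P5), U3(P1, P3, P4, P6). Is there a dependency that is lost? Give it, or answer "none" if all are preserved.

P6 → P3, P4 lies within U3.
P1 → P2 lies within U1.
P1, P6 → P4, P5: restricted closure across fragments reaches P4, P5.
P5 → P1, P3 lies within U1.
P2 → P1, P5 lies within U1.
Every dependency is enforceable on the fragments, so the decomposition is dependency-preserving.

none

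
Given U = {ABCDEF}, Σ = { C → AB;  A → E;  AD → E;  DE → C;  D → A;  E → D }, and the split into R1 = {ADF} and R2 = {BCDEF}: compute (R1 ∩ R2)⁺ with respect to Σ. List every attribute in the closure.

R1 ∩ R2 = {DF}.
D → A applies, adding A
A → E applies, adding E
DE → C applies, adding C
C → AB applies, adding B
Closure: {ABCDEF}.

ABCDEF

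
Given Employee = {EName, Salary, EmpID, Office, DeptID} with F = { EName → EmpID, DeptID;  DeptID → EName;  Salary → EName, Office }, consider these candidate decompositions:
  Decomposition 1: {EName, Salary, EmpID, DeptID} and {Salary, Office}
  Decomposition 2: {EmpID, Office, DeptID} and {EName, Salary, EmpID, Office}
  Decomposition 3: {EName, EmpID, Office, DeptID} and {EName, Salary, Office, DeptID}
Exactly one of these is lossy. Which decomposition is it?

Decomposition 1: common = {Salary}, closure = {EName, Salary, EmpID, Office, DeptID} → lossless.
Decomposition 2: common = {EmpID, Office}, closure = {EmpID, Office} → lossy.
Decomposition 3: common = {EName, Office, DeptID}, closure = {EName, EmpID, Office, DeptID} → lossless.

Decomposition 2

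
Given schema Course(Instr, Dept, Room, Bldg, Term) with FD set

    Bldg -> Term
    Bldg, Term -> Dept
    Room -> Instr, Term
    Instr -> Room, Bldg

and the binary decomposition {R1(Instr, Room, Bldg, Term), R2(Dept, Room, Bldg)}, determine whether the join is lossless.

Yes

Common attributes: R1 ∩ R2 = {Room, Bldg}.
Closure of {Room, Bldg}: Bldg → Term applies, adding Term; Bldg, Term → Dept applies, adding Dept; Room → Instr, Term applies, adding Instr. So (Room, Bldg)⁺ = {Instr, Dept, Room, Bldg, Term}.
This closure contains every attribute of R1, so R1 ∩ R2 → R1. The join is lossless.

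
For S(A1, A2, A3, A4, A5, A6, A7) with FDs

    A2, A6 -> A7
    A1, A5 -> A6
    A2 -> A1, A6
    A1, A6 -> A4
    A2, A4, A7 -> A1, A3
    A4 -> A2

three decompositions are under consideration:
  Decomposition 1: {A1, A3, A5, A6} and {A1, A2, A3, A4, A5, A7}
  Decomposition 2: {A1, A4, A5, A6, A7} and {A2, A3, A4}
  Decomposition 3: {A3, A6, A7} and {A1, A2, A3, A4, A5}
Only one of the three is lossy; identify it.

Decomposition 1: common = {A1, A3, A5}, closure = {A1, A2, A3, A4, A5, A6, A7} → lossless.
Decomposition 2: common = {A4}, closure = {A1, A2, A3, A4, A6, A7} → lossless.
Decomposition 3: common = {A3}, closure = {A3} → lossy.

Decomposition 3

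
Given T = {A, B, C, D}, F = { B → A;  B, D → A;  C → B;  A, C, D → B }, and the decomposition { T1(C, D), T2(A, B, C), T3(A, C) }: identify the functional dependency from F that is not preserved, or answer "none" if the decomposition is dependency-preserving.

B → A lies within T2.
B, D → A: restricted closure across fragments reaches A.
C → B lies within T2.
A, C, D → B: restricted closure across fragments reaches B.
Every dependency is enforceable on the fragments, so the decomposition is dependency-preserving.

none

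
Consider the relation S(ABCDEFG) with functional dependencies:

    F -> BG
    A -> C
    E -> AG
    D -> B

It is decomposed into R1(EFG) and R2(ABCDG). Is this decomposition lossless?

Common attributes: R1 ∩ R2 = {G}.
No dependency enlarges {G}, so (G)⁺ = {G}.
The closure contains neither all of R1 = {EFG} nor all of R2 = {ABCDG}, so the common attributes are not a superkey of either fragment. The join is lossy.

No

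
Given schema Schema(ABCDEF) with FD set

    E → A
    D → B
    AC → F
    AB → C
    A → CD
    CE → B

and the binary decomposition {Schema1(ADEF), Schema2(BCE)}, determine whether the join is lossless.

Yes

Common attributes: Schema1 ∩ Schema2 = {E}.
Closure of {E}: E → A applies, adding A; A → CD applies, adding CD; CE → B applies, adding B; AC → F applies, adding F. So (E)⁺ = {ABCDEF}.
This closure contains every attribute of Schema1, so Schema1 ∩ Schema2 → Schema1. The join is lossless.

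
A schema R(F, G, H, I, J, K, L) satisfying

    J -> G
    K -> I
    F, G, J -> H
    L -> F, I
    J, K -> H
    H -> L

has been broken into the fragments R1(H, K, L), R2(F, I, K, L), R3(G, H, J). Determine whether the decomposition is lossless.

No

Chase test. Columns are F, G, H, I, J, K, L; row i has aⱼ where attribute j ∈ Ri, else bᵢⱼ.
Initial tableau (one row per fragment):
  row 1: b11 b12 a3 b14 b15 a6 a7
  row 2: a1 b22 b23 a4 b25 a6 a7
  row 3: b31 a2 a3 b34 a5 b36 b37
Rows 1 and 2 agree on K; apply K→I and equate their I entries.
Rows 1 and 2 agree on L; apply L→F, I and equate their F, I entries.
Rows 1 and 3 agree on H; apply H→L and equate their L entries.
Rows 1 and 3 agree on L; apply L→F, I and equate their F, I entries.
No row becomes fully distinguished — the join is lossy.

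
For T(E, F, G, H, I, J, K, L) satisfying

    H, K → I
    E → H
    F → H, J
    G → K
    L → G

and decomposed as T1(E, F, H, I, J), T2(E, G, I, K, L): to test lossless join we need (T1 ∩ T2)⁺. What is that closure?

T1 ∩ T2 = {E, I}.
E → H applies, adding H
Closure: {E, H, I}.

E, H, I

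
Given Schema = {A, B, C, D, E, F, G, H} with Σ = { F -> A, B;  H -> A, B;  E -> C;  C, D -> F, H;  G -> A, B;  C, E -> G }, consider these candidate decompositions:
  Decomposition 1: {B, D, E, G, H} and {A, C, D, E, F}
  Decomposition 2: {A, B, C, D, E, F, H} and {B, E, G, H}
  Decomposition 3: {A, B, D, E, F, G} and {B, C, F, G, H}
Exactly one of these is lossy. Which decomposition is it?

Decomposition 1: common = {D, E}, closure = {A, B, C, D, E, F, G, H} → lossless.
Decomposition 2: common = {B, E, H}, closure = {A, B, C, E, G, H} → lossless.
Decomposition 3: common = {B, F, G}, closure = {A, B, F, G} → lossy.

Decomposition 3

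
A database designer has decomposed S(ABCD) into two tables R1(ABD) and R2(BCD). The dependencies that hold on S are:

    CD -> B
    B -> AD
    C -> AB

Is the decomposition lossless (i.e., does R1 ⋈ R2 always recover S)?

Common attributes: R1 ∩ R2 = {BD}.
Closure of {BD}: B → AD applies, adding A. So (BD)⁺ = {ABD}.
This closure contains every attribute of R1, so R1 ∩ R2 → R1. The join is lossless.

Yes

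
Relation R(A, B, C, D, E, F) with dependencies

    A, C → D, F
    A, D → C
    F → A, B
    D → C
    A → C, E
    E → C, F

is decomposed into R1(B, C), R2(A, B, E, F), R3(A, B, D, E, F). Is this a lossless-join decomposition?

No

Chase test. Columns are A, B, C, D, E, F; row i has aⱼ where attribute j ∈ Ri, else bᵢⱼ.
Initial tableau (one row per fragment):
  row 1: b11 a2 a3 b14 b15 b16
  row 2: a1 a2 b23 b24 a5 a6
  row 3: a1 a2 b33 a4 a5 a6
Rows 2 and 3 agree on A; apply A→C, E and equate their C, E entries.
Rows 2 and 3 agree on A, C; apply A, C→D, F and equate their D, F entries.
No row becomes fully distinguished — the join is lossy.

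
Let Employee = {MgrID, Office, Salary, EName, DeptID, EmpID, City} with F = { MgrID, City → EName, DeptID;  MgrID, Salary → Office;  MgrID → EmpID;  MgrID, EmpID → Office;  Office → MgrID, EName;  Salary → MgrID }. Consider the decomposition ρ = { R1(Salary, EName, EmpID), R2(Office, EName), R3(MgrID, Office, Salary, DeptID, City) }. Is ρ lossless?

Chase test. Columns are MgrID, Office, Salary, EName, DeptID, EmpID, City; row i has aⱼ where attribute j ∈ Ri, else bᵢⱼ.
Initial tableau (one row per fragment):
  row 1: b11 b12 a3 a4 b15 a6 b17
  row 2: b21 a2 b23 a4 b25 b26 b27
  row 3: a1 a2 a3 b34 a5 b36 a7
Rows 2 and 3 agree on Office; apply Office→MgrID, EName and equate their MgrID, EName entries.
Rows 1 and 3 agree on Salary; apply Salary→MgrID and equate their MgrID entries.
Rows 1 and 3 agree on MgrID, Salary; apply MgrID, Salary→Office and equate their Office entries.
Rows 1 and 2 agree on MgrID; apply MgrID→EmpID and equate their EmpID entries.
Rows 1 and 3 agree on MgrID; apply MgrID→EmpID and equate their EmpID entries.
Row 3 is now all distinguished symbols — the join is lossless.

Yes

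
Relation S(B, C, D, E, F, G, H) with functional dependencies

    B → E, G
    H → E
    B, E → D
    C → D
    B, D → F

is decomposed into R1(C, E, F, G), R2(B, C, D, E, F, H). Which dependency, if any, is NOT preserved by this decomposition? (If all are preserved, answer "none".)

Check B → E, G: no single fragment contains all of {B, E, G}, and the restricted closure of {B} across the fragments never reaches {E, G}.
H → E is preserved.
B, E → D is preserved.
C → D is preserved.
B, D → F is preserved.

B → E, G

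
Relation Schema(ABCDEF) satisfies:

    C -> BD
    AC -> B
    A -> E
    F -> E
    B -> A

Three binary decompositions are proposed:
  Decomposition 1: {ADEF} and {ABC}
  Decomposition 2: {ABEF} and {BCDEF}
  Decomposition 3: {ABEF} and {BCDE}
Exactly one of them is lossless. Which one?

Decomposition 2

Decomposition 1: common = {A}, closure = {AE} → lossy.
Decomposition 2: common = {BEF}, closure = {ABEF} → lossless.
Decomposition 3: common = {BE}, closure = {ABE} → lossy.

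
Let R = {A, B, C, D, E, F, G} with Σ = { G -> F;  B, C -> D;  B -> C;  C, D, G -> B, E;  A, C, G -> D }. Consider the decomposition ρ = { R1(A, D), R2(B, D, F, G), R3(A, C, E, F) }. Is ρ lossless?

No

Chase test. Columns are A, B, C, D, E, F, G; row i has aⱼ where attribute j ∈ Ri, else bᵢⱼ.
Initial tableau (one row per fragment):
  row 1: a1 b12 b13 a4 b15 b16 b17
  row 2: b21 a2 b23 a4 b25 a6 a7
  row 3: a1 b32 a3 b34 a5 a6 b37
No row becomes fully distinguished — the join is lossy.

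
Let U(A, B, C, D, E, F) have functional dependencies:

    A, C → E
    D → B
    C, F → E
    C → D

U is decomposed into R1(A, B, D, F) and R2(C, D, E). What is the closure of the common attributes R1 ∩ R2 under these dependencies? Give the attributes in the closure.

R1 ∩ R2 = {D}.
D → B applies, adding B
Closure: {B, D}.

B, D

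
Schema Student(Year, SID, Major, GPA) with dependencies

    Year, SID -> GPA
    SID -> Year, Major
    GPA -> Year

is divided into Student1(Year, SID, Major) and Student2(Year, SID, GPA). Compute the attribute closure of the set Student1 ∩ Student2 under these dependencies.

Student1 ∩ Student2 = {Year, SID}.
Year, SID → GPA applies, adding GPA
SID → Year, Major applies, adding Major
Closure: {Year, SID, Major, GPA}.

Year, SID, Major, GPA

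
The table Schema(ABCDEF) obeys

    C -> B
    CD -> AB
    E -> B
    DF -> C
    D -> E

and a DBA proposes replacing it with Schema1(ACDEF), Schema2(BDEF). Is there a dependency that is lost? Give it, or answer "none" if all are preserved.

C -> B

Check C → B: no single fragment contains all of {BC}, and the restricted closure of {C} across the fragments never reaches {B}.
CD → AB is preserved.
E → B is preserved.
DF → C is preserved.
D → E is preserved.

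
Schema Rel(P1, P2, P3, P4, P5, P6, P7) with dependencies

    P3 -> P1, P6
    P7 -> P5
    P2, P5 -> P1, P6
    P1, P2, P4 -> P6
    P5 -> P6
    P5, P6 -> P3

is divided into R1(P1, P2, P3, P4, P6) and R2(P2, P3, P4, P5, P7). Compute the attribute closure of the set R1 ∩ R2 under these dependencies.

R1 ∩ R2 = {P2, P3, P4}.
P3 → P1, P6 applies, adding P1, P6
Closure: {P1, P2, P3, P4, P6}.

P1, P2, P3, P4, P6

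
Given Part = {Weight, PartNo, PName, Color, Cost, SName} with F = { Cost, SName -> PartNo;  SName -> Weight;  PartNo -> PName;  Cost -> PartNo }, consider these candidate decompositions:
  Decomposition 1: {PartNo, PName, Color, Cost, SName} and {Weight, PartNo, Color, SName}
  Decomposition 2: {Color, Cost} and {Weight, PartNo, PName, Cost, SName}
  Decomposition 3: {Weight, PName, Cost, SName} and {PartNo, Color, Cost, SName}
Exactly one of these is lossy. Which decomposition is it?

Decomposition 1: common = {PartNo, Color, SName}, closure = {Weight, PartNo, PName, Color, SName} → lossless.
Decomposition 2: common = {Cost}, closure = {PartNo, PName, Cost} → lossy.
Decomposition 3: common = {Cost, SName}, closure = {Weight, PartNo, PName, Cost, SName} → lossless.

Decomposition 2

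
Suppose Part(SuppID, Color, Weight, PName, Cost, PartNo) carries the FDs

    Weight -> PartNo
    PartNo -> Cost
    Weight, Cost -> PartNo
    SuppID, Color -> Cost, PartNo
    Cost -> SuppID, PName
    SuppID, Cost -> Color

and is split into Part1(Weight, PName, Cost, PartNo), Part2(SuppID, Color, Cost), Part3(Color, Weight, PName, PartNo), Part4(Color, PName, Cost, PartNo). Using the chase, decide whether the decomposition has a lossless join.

Chase test. Columns are SuppID, Color, Weight, PName, Cost, PartNo; row i has aⱼ where attribute j ∈ Parti, else bᵢⱼ.
Initial tableau (one row per fragment):
  row 1: b11 b12 a3 a4 a5 a6
  row 2: a1 a2 b23 b24 a5 b26
  row 3: b31 a2 a3 a4 b35 a6
  row 4: b41 a2 b43 a4 a5 a6
Rows 1 and 3 agree on PartNo; apply PartNo→Cost and equate their Cost entries.
Rows 1 and 2 agree on Cost; apply Cost→SuppID, PName and equate their SuppID, PName entries.
Rows 1 and 3 agree on Cost; apply Cost→SuppID, PName and equate their SuppID, PName entries.
Rows 1 and 4 agree on Cost; apply Cost→SuppID, PName and equate their SuppID, PName entries.
Rows 1 and 2 agree on SuppID, Cost; apply SuppID, Cost→Color and equate their Color entries.
Rows 1 and 2 agree on SuppID, Color; apply SuppID, Color→Cost, PartNo and equate their Cost, PartNo entries.
Row 1 is now all distinguished symbols — the join is lossless.

Yes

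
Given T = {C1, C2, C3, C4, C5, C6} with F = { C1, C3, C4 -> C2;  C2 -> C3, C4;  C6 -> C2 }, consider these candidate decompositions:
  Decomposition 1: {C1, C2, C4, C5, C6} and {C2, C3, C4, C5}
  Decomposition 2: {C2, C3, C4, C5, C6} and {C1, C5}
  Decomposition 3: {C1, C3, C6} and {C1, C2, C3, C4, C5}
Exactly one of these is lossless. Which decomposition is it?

Decomposition 1

Decomposition 1: common = {C2, C4, C5}, closure = {C2, C3, C4, C5} → lossless.
Decomposition 2: common = {C5}, closure = {C5} → lossy.
Decomposition 3: common = {C1, C3}, closure = {C1, C3} → lossy.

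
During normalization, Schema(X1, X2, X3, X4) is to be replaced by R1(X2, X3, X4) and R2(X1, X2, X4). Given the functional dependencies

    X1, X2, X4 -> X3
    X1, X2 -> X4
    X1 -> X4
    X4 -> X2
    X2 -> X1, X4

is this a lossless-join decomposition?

Common attributes: R1 ∩ R2 = {X2, X4}.
Closure of {X2, X4}: X2 → X1, X4 applies, adding X1; X1, X2, X4 → X3 applies, adding X3. So (X2, X4)⁺ = {X1, X2, X3, X4}.
This closure contains every attribute of R1, so R1 ∩ R2 → R1. The join is lossless.

Yes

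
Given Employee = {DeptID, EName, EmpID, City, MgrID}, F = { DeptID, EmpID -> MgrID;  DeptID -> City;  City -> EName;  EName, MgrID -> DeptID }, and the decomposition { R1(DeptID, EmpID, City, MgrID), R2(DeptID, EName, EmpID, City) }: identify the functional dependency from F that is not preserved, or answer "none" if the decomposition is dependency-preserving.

Check EName, MgrID → DeptID: no single fragment contains all of {DeptID, EName, MgrID}, and the restricted closure of {EName, MgrID} across the fragments never reaches {DeptID}.
DeptID, EmpID → MgrID is preserved.
DeptID → City is preserved.
City → EName is preserved.

EName, MgrID -> DeptID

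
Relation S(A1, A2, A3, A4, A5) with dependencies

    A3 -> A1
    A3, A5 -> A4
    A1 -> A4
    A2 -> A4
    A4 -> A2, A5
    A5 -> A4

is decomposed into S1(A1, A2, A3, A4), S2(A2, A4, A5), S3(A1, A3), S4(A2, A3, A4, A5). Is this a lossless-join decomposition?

Chase test. Columns are A1, A2, A3, A4, A5; row i has aⱼ where attribute j ∈ Si, else bᵢⱼ.
Initial tableau (one row per fragment):
  row 1: a1 a2 a3 a4 b15
  row 2: b21 a2 b23 a4 a5
  row 3: a1 b32 a3 b34 b35
  row 4: b41 a2 a3 a4 a5
Rows 1 and 4 agree on A3; apply A3→A1 and equate their A1 entries.
Rows 1 and 3 agree on A1; apply A1→A4 and equate their A4 entries.
Rows 1 and 2 agree on A4; apply A4→A2, A5 and equate their A2, A5 entries.
Rows 1 and 3 agree on A4; apply A4→A2, A5 and equate their A2, A5 entries.
Row 1 is now all distinguished symbols — the join is lossless.

Yes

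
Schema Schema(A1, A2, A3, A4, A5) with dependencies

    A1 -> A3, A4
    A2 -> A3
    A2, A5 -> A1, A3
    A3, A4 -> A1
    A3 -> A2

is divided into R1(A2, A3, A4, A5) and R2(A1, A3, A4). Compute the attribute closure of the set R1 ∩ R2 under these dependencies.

A1, A2, A3, A4

R1 ∩ R2 = {A3, A4}.
A3, A4 → A1 applies, adding A1
A3 → A2 applies, adding A2
Closure: {A1, A2, A3, A4}.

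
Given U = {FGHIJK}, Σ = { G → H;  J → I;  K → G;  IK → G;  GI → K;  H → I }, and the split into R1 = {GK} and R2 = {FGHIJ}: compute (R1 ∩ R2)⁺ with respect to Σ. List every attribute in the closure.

GHIK

R1 ∩ R2 = {G}.
G → H applies, adding H
H → I applies, adding I
GI → K applies, adding K
Closure: {GHIK}.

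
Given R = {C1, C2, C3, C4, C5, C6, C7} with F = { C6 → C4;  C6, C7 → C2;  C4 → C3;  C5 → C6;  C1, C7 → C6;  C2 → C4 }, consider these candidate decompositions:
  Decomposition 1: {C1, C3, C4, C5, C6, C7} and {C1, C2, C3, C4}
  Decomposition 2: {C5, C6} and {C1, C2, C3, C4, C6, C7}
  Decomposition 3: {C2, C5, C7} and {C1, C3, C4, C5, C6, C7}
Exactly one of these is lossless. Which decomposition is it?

Decomposition 1: common = {C1, C3, C4}, closure = {C1, C3, C4} → lossy.
Decomposition 2: common = {C6}, closure = {C3, C4, C6} → lossy.
Decomposition 3: common = {C5, C7}, closure = {C2, C3, C4, C5, C6, C7} → lossless.

Decomposition 3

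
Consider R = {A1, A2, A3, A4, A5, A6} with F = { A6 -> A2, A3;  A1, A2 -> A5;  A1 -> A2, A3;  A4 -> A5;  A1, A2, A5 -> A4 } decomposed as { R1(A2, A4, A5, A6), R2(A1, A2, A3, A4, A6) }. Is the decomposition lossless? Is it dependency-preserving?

lossless and dependency-preserving

Lossless test: (A2, A4, A6)⁺ = {A2, A3, A4, A5, A6}, which contains all of one fragment — lossless.
Dependency preservation: A1, A2 → A5; A1, A2, A5 → A4 are not contained in any single fragment, but the restricted closure of each left-hand side across the fragments still reaches the right-hand side; the remaining FDs each lie inside some fragment. All dependencies are preserved.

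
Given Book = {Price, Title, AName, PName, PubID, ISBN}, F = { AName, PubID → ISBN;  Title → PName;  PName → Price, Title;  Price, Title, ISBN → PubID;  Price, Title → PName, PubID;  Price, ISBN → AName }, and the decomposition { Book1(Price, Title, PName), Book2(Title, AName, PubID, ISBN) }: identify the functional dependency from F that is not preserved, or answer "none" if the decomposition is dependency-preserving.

Check Price, ISBN → AName: no single fragment contains all of {Price, AName, ISBN}, and the restricted closure of {Price, ISBN} across the fragments never reaches {AName}.
AName, PubID → ISBN is preserved.
Title → PName is preserved.
PName → Price, Title is preserved.
Price, Title, ISBN → PubID is preserved.
Price, Title → PName, PubID is preserved.

Price, ISBN → AName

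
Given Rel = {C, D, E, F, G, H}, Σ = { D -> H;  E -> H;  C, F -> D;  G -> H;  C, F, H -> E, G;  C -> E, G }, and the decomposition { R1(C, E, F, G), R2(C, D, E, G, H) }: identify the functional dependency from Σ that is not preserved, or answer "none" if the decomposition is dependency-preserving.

C, F -> D

Check C, F → D: no single fragment contains all of {C, D, F}, and the restricted closure of {C, F} across the fragments never reaches {D}.
D → H is preserved.
E → H is preserved.
G → H is preserved.
C, F, H → E, G is preserved.
C → E, G is preserved.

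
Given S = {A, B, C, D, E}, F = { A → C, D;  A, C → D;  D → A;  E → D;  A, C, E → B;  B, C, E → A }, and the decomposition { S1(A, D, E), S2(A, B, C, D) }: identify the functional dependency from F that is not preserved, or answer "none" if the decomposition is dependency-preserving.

Check A, C, E → B: no single fragment contains all of {A, B, C, E}, and the restricted closure of {A, C, E} across the fragments never reaches {B}.
A → C, D is preserved.
A, C → D is preserved.
D → A is preserved.
E → D is preserved.
B, C, E → A is preserved.

A, C, E → B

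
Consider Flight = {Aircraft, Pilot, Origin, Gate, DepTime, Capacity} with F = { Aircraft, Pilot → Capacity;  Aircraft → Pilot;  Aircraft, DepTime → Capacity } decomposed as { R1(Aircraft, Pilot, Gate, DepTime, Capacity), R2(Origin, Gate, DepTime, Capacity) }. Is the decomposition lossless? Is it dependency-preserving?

lossy but dependency-preserving

Lossless test: (Gate, DepTime, Capacity)⁺ = {Gate, DepTime, Capacity}, which is a superkey of neither fragment — lossy.
Dependency preservation: every FD's attributes lie within a single fragment, so each can be enforced locally — preserved.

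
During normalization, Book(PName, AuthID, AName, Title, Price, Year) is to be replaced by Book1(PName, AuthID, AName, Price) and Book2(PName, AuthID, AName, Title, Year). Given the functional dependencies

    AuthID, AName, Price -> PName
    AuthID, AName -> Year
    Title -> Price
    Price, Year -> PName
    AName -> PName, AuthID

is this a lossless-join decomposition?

Common attributes: Book1 ∩ Book2 = {PName, AuthID, AName}.
Closure of {PName, AuthID, AName}: AuthID, AName → Year applies, adding Year. So (PName, AuthID, AName)⁺ = {PName, AuthID, AName, Year}.
The closure contains neither all of Book1 = {PName, AuthID, AName, Price} nor all of Book2 = {PName, AuthID, AName, Title, Year}, so the common attributes are not a superkey of either fragment. The join is lossy.

No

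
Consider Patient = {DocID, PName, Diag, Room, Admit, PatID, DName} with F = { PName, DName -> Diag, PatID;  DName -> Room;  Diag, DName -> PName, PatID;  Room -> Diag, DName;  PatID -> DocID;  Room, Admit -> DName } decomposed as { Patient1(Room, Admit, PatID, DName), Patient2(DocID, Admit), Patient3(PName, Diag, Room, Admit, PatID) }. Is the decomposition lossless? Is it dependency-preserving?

lossy and not dependency-preserving

Lossless test (chase): Rows 1 and 3 agree on Room; apply Room→Diag, DName and equate their Diag, DName entries. Rows 1 and 3 agree on PatID; apply PatID→DocID and equate their DocID entries. Rows 1 and 3 agree on Diag, DName; apply Diag, DName→PName, PatID and equate their PName, PatID entries. No row becomes fully distinguished — the join is lossy.
Dependency preservation: the restricted closure of {PatID} across the fragments never reaches {DocID}, so PatID → DocID cannot be enforced without a join — not preserved.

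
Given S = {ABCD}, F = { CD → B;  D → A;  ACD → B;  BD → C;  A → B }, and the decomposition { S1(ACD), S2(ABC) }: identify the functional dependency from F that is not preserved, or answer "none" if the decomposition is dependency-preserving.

none

CD → B: restricted closure across fragments reaches B.
D → A lies within S1.
ACD → B: restricted closure across fragments reaches B.
BD → C: restricted closure across fragments reaches C.
A → B lies within S2.
Every dependency is enforceable on the fragments, so the decomposition is dependency-preserving.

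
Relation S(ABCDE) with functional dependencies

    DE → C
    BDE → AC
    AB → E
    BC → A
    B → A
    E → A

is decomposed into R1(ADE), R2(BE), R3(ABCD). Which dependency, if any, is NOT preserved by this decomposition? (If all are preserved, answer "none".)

DE → C

Check DE → C: no single fragment contains all of {CDE}, and the restricted closure of {DE} across the fragments never reaches {C}.
BDE → AC is preserved.
AB → E is preserved.
BC → A is preserved.
B → A is preserved.
E → A is preserved.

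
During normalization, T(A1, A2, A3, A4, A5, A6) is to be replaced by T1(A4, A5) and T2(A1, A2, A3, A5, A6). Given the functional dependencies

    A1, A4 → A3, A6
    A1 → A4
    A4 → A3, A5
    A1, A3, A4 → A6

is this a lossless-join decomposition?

Common attributes: T1 ∩ T2 = {A5}.
No dependency enlarges {A5}, so (A5)⁺ = {A5}.
The closure contains neither all of T1 = {A4, A5} nor all of T2 = {A1, A2, A3, A5, A6}, so the common attributes are not a superkey of either fragment. The join is lossy.

No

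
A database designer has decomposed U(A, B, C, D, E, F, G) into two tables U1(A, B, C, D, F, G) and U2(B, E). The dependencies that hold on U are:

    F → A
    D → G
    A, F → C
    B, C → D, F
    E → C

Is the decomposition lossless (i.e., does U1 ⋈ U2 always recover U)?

No

Common attributes: U1 ∩ U2 = {B}.
No dependency enlarges {B}, so (B)⁺ = {B}.
The closure contains neither all of U1 = {A, B, C, D, F, G} nor all of U2 = {B, E}, so the common attributes are not a superkey of either fragment. The join is lossy.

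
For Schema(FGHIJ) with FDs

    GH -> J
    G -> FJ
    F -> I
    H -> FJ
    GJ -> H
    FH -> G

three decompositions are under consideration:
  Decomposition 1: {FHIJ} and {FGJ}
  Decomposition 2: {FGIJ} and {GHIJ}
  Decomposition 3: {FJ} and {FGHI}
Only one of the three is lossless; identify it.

Decomposition 2

Decomposition 1: common = {FJ}, closure = {FIJ} → lossy.
Decomposition 2: common = {GIJ}, closure = {FGHIJ} → lossless.
Decomposition 3: common = {F}, closure = {FI} → lossy.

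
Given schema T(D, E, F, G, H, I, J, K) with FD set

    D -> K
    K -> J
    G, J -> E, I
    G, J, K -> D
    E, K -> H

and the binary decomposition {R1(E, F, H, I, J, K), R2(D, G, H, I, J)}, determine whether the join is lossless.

Common attributes: R1 ∩ R2 = {H, I, J}.
No dependency enlarges {H, I, J}, so (H, I, J)⁺ = {H, I, J}.
The closure contains neither all of R1 = {E, F, H, I, J, K} nor all of R2 = {D, G, H, I, J}, so the common attributes are not a superkey of either fragment. The join is lossy.

No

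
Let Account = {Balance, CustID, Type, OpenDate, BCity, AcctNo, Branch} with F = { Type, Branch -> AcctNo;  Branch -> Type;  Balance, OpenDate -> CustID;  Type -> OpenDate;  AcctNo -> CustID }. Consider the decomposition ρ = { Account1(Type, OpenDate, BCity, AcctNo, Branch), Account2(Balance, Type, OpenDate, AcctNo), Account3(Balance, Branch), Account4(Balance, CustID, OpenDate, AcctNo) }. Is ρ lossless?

No

Chase test. Columns are Balance, CustID, Type, OpenDate, BCity, AcctNo, Branch; row i has aⱼ where attribute j ∈ Accounti, else bᵢⱼ.
Initial tableau (one row per fragment):
  row 1: b11 b12 a3 a4 a5 a6 a7
  row 2: a1 b22 a3 a4 b25 a6 b27
  row 3: a1 b32 b33 b34 b35 b36 a7
  row 4: a1 a2 b43 a4 b45 a6 b47
Rows 1 and 3 agree on Branch; apply Branch→Type and equate their Type entries.
Rows 2 and 4 agree on Balance, OpenDate; apply Balance, OpenDate→CustID and equate their CustID entries.
Rows 1 and 3 agree on Type; apply Type→OpenDate and equate their OpenDate entries.
Rows 1 and 2 agree on AcctNo; apply AcctNo→CustID and equate their CustID entries.
Rows 1 and 3 agree on Type, Branch; apply Type, Branch→AcctNo and equate their AcctNo entries.
Rows 2 and 3 agree on Balance, OpenDate; apply Balance, OpenDate→CustID and equate their CustID entries.
No row becomes fully distinguished — the join is lossy.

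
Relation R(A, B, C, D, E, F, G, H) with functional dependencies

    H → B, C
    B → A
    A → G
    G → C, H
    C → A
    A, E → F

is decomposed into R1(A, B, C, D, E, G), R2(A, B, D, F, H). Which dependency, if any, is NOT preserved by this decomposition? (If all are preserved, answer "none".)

Check A, E → F: no single fragment contains all of {A, E, F}, and the restricted closure of {A, E} across the fragments never reaches {F}.
H → B, C is preserved.
B → A is preserved.
A → G is preserved.
G → C, H is preserved.
C → A is preserved.

A, E → F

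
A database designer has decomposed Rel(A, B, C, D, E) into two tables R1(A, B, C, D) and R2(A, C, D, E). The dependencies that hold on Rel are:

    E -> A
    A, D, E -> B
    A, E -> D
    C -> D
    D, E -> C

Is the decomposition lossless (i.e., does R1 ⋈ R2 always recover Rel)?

No

Common attributes: R1 ∩ R2 = {A, C, D}.
No dependency enlarges {A, C, D}, so (A, C, D)⁺ = {A, C, D}.
The closure contains neither all of R1 = {A, B, C, D} nor all of R2 = {A, C, D, E}, so the common attributes are not a superkey of either fragment. The join is lossy.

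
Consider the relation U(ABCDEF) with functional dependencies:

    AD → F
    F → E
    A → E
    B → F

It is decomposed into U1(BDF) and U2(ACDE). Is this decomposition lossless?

Common attributes: U1 ∩ U2 = {D}.
No dependency enlarges {D}, so (D)⁺ = {D}.
The closure contains neither all of U1 = {BDF} nor all of U2 = {ACDE}, so the common attributes are not a superkey of either fragment. The join is lossy.

No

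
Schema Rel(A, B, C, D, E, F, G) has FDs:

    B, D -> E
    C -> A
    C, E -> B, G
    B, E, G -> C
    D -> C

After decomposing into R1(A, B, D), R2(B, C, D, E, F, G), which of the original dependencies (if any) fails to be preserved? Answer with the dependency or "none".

Check C → A: no single fragment contains all of {A, C}, and the restricted closure of {C} across the fragments never reaches {A}.
B, D → E is preserved.
C, E → B, G is preserved.
B, E, G → C is preserved.
D → C is preserved.

C -> A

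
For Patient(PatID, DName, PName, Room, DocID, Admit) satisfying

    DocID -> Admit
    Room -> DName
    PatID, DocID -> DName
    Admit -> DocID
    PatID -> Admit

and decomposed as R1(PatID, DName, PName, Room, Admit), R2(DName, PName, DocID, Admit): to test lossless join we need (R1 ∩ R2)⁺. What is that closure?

DName, PName, DocID, Admit

R1 ∩ R2 = {DName, PName, Admit}.
Admit → DocID applies, adding DocID
Closure: {DName, PName, DocID, Admit}.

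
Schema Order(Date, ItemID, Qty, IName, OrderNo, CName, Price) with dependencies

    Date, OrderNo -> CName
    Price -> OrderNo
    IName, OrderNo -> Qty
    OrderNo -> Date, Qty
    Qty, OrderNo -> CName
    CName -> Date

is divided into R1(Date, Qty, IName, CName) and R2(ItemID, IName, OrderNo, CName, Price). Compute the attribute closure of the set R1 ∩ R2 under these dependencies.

R1 ∩ R2 = {IName, CName}.
CName → Date applies, adding Date
Closure: {Date, IName, CName}.

Date, IName, CName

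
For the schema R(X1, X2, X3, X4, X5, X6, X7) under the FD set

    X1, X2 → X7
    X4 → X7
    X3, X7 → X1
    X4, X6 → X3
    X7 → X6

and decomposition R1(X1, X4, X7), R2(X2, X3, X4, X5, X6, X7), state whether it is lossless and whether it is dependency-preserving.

lossless but not dependency-preserving

Lossless test: (X4, X7)⁺ = {X1, X3, X4, X6, X7}, which contains all of one fragment — lossless.
Dependency preservation: the restricted closure of {X1, X2} across the fragments never reaches {X7}, so X1, X2 → X7 cannot be enforced without a join — not preserved.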